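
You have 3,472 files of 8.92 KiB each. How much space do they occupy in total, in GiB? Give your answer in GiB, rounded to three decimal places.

0.030 GiB

Total = 3,472 × 8.92 KiB = 30970.24 KiB
= 30970.24 × 1,024 bytes = 31,713,525.76 bytes
1 GiB = 1,073,741,824 bytes
31,713,525.76 / 1,073,741,824 = 0.030 GiB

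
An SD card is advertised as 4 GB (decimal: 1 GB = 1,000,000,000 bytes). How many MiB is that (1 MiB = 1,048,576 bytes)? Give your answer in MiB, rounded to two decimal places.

4 GB = 4 × 10^9 bytes = 4,000,000,000 bytes
1 MiB = 1,048,576 bytes
4,000,000,000 / 1,048,576 = 3,814.70 MiB

3,814.70 MiB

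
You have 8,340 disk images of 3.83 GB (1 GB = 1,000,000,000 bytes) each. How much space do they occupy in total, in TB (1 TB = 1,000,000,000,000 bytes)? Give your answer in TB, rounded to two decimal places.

Total = 8,340 × 3.83 GB = 31942.2 GB
= 31942.2 × 1,000,000,000 bytes = 31,942,200,000,000 bytes
1 TB = 1,000,000,000,000 bytes
31,942,200,000,000 / 1,000,000,000,000 = 31.94 TB

31.94 TB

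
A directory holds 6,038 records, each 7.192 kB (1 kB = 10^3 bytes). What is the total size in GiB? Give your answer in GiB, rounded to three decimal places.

Total = 6,038 × 7.192 kB = 43425.296 kB
= 43425.296 × 1,000 bytes = 43,425,296 bytes
1 GiB = 1,073,741,824 bytes
43,425,296 / 1,073,741,824 = 0.040 GiB

0.040 GiB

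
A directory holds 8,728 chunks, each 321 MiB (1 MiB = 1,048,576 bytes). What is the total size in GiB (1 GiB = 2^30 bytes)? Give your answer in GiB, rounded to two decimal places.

Total = 8,728 × 321 MiB = 2,801,688 MiB
= 2,801,688 × 1,048,576 bytes = 2,937,782,796,288 bytes
1 GiB = 1,073,741,824 bytes
2,937,782,796,288 / 1,073,741,824 = 2,736.02 GiB

2,736.02 GiB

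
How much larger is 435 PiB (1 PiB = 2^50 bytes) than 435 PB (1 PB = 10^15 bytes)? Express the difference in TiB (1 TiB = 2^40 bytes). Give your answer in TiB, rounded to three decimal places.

49,809.805 TiB

435 PiB = 435 × 1,125,899,906,842,624 = 489,766,459,476,541,440 bytes
435 PB = 435 × 1,000,000,000,000,000 = 435,000,000,000,000,000 bytes
difference = 54,766,459,476,541,440 bytes
54,766,459,476,541,440 / 1,099,511,627,776 = 49,809.805 TiB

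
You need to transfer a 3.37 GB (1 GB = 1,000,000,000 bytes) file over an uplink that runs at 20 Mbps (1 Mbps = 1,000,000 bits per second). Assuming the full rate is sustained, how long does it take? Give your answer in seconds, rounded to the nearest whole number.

1,348 seconds

3.37 GB = 3,370,000,000 bytes = 26,960,000,000 bits
20 Mbps = 20,000,000 bits/s
time = 26,960,000,000 / 20,000,000 = 1,348 s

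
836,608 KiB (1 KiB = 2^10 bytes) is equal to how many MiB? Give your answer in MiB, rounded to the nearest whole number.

836,608 KiB × 1,024 bytes/KiB = 856,686,592 bytes
1 MiB = 2^20 bytes = 1,048,576 bytes
856,686,592 / 1,048,576 = 817 MiB

817 MiB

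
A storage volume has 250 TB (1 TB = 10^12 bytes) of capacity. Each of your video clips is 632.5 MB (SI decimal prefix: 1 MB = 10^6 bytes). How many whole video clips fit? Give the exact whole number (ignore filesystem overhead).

395,256

Capacity: 250 TB = 250,000,000,000,000 bytes
Per item: 632.5 MB = 632,500,000 bytes
⌊250,000,000,000,000 / 632,500,000⌋ = 395,256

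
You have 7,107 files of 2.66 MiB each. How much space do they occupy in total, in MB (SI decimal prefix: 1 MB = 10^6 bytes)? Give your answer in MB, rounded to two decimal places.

19,822.93 MB

Total = 7,107 × 2.66 MiB = 18904.62 MiB
= 18904.62 × 1,048,576 bytes = 19,822,930,821.12 bytes
1 MB = 1,000,000 bytes
19,822,930,821.12 / 1,000,000 = 19,822.93 MB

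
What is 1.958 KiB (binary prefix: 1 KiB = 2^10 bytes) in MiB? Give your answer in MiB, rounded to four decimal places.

0.0019 MiB

1.958 KiB = 1.958 × 2^10 bytes = 2,004.992 bytes
1 MiB = 2^20 bytes = 1,048,576 bytes
2,004.992 / 1,048,576 = 0.0019 MiB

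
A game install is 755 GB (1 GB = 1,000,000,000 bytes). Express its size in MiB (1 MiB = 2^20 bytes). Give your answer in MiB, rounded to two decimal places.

720,024.11 MiB

755 GB = 755 × 10^9 bytes = 755,000,000,000 bytes
1 MiB = 2^20 bytes = 1,048,576 bytes
755,000,000,000 / 1,048,576 = 720,024.11 MiB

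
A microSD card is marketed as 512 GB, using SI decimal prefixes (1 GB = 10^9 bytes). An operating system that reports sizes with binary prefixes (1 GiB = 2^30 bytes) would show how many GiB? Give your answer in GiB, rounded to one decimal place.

476.8 GiB

512 GB = 512 × 10^9 bytes = 512,000,000,000 bytes
1 GiB = 1,073,741,824 bytes
512,000,000,000 / 1,073,741,824 = 476.8 GiB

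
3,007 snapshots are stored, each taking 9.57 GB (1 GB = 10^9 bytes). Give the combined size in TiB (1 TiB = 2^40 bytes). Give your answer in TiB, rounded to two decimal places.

Total = 3,007 × 9.57 GB = 28776.99 GB
= 28776.99 × 1,000,000,000 bytes = 28,776,990,000,000 bytes
1 TiB = 1,099,511,627,776 bytes
28,776,990,000,000 / 1,099,511,627,776 = 26.17 TiB

26.17 TiB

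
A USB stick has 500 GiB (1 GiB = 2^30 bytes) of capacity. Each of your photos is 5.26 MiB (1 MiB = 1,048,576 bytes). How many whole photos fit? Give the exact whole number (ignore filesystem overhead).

Capacity: 500 GiB = 536,870,912,000 bytes
Per item: 5.26 MiB = 5,515,509.76 bytes
⌊536,870,912,000 / 5,515,509.76⌋ = 97,338

97,338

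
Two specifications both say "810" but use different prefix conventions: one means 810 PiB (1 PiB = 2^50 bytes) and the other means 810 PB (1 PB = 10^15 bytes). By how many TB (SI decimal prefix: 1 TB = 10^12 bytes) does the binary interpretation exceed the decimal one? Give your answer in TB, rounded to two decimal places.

810 PiB = 810 × 1,125,899,906,842,624 = 911,978,924,542,525,440 bytes
810 PB = 810 × 1,000,000,000,000,000 = 810,000,000,000,000,000 bytes
difference = 101,978,924,542,525,440 bytes
101,978,924,542,525,440 / 1,000,000,000,000 = 101,978.92 TB

101,978.92 TB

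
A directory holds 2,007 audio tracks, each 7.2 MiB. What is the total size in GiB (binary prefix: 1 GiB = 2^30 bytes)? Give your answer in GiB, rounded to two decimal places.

Total = 2,007 × 7.2 MiB = 14450.4 MiB
= 14450.4 × 1,048,576 bytes = 15,152,342,630.4 bytes
1 GiB = 1,073,741,824 bytes
15,152,342,630.4 / 1,073,741,824 = 14.11 GiB

14.11 GiB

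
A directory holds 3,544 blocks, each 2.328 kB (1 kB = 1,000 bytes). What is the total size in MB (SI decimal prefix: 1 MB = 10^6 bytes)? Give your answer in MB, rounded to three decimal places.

Total = 3,544 × 2.328 kB = 8250.432 kB
= 8250.432 × 1,000 bytes = 8,250,432 bytes
1 MB = 1,000,000 bytes
8,250,432 / 1,000,000 = 8.250 MB

8.250 MB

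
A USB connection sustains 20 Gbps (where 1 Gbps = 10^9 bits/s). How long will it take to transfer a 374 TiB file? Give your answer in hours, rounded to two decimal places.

374 TiB = 411,217,348,788,224 bytes = 3,289,738,790,305,792 bits
20 Gbps = 20,000,000,000 bits/s
time = 3,289,738,790,305,792 / 20,000,000,000 = 164,486.9395 s
164,486.9395 s / 3600 = 45.69 hours

45.69 hours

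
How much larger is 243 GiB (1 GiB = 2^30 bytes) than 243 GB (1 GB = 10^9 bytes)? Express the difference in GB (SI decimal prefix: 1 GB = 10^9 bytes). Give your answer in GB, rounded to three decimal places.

243 GiB = 243 × 1,073,741,824 = 260,919,263,232 bytes
243 GB = 243 × 1,000,000,000 = 243,000,000,000 bytes
difference = 17,919,263,232 bytes
17,919,263,232 / 1,000,000,000 = 17.919 GB

17.919 GB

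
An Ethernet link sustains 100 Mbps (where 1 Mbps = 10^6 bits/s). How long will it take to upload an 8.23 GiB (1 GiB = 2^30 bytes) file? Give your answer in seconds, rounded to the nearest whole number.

707 seconds

8.23 GiB = 8,836,895,211.52 bytes = 70,695,161,692.16 bits
100 Mbps = 100,000,000 bits/s
time = 70,695,161,692.16 / 100,000,000 = 707 s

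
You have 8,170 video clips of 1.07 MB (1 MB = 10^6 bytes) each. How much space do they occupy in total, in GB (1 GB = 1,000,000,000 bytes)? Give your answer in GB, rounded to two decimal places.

Total = 8,170 × 1.07 MB = 8741.9 MB
= 8741.9 × 1,000,000 bytes = 8,741,900,000 bytes
1 GB = 1,000,000,000 bytes
8,741,900,000 / 1,000,000,000 = 8.74 GB

8.74 GB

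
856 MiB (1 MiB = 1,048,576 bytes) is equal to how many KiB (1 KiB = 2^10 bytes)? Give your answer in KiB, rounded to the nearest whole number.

856 MiB = 856 × 2^20 bytes = 897,581,056 bytes
1 KiB = 1,024 bytes
897,581,056 / 1,024 = 876,544 KiB

876,544 KiB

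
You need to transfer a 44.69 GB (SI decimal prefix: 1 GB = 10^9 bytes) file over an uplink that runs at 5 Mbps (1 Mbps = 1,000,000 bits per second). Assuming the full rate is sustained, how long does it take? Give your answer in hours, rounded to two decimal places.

44.69 GB = 44,690,000,000 bytes = 357,520,000,000 bits
5 Mbps = 5,000,000 bits/s
time = 357,520,000,000 / 5,000,000 = 71,504.0000 s
71,504.0000 s / 3600 = 19.86 hours

19.86 hours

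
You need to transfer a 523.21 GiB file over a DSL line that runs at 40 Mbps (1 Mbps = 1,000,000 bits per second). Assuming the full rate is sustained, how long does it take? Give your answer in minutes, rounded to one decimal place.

1,872.6 minutes

523.21 GiB = 561,792,459,735.04 bytes = 4,494,339,677,880.32 bits
40 Mbps = 40,000,000 bits/s
time = 4,494,339,677,880.32 / 40,000,000 = 112,358.49 s
112,358.49 s / 60 = 1,872.6 minutes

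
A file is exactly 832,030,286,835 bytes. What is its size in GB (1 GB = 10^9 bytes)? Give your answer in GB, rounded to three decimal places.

832,030,286,835 bytes given.
1 GB = 10^9 bytes = 1,000,000,000 bytes
832,030,286,835 / 1,000,000,000 = 832.030 GB

832.030 GB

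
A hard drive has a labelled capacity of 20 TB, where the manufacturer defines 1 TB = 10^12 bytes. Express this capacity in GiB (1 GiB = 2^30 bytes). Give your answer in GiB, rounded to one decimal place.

18,626.5 GiB

20 TB = 20 × 10^12 bytes = 20,000,000,000,000 bytes
1 GiB = 2^30 bytes = 1,073,741,824 bytes
20,000,000,000,000 / 1,073,741,824 = 18,626.5 GiB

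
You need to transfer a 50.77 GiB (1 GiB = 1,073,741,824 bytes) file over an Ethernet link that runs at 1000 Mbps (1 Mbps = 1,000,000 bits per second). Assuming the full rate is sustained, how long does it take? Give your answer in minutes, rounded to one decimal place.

7.3 minutes

50.77 GiB = 54,513,872,404.48 bytes = 436,110,979,235.84 bits
1000 Mbps = 1,000,000,000 bits/s
time = 436,110,979,235.84 / 1,000,000,000 = 436.11 s
436.11 s / 60 = 7.3 minutes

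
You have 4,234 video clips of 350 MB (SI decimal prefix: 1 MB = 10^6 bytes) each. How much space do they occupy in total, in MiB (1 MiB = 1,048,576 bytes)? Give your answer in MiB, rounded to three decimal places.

1,413,249.969 MiB

Total = 4,234 × 350 MB = 1,481,900 MB
= 1,481,900 × 1,000,000 bytes = 1,481,900,000,000 bytes
1 MiB = 1,048,576 bytes
1,481,900,000,000 / 1,048,576 = 1,413,249.969 MiB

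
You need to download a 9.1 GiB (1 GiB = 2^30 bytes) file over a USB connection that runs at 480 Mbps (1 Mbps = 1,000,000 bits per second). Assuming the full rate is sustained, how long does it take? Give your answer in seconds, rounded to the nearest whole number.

163 seconds

9.1 GiB = 9,771,050,598.4 bytes = 78,168,404,787.2 bits
480 Mbps = 480,000,000 bits/s
time = 78,168,404,787.2 / 480,000,000 = 163 s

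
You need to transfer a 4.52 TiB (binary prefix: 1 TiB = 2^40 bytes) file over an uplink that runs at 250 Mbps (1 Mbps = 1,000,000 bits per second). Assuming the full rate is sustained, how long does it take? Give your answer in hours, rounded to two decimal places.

4.52 TiB = 4,969,792,557,547.52 bytes = 39,758,340,460,380.16 bits
250 Mbps = 250,000,000 bits/s
time = 39,758,340,460,380.16 / 250,000,000 = 159,033.3618 s
159,033.3618 s / 3600 = 44.18 hours

44.18 hours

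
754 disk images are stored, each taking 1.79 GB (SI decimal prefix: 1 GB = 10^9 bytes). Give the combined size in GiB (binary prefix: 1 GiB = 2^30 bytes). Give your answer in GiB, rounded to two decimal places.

1,256.97 GiB

Total = 754 × 1.79 GB = 1349.66 GB
= 1349.66 × 1,000,000,000 bytes = 1,349,660,000,000 bytes
1 GiB = 1,073,741,824 bytes
1,349,660,000,000 / 1,073,741,824 = 1,256.97 GiB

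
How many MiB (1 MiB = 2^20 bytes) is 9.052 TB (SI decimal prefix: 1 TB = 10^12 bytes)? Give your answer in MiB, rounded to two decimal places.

8,632,659.91 MiB

9.052 TB × 1,000,000,000,000 bytes/TB = 9,052,000,000,000 bytes
1 MiB = 1,048,576 bytes
9,052,000,000,000 / 1,048,576 = 8,632,659.91 MiB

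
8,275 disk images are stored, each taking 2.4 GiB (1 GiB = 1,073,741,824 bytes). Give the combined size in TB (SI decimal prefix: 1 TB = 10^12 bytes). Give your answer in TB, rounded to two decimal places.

Total = 8,275 × 2.4 GiB = 19,860 GiB
= 19,860 × 1,073,741,824 bytes = 21,324,512,624,640 bytes
1 TB = 1,000,000,000,000 bytes
21,324,512,624,640 / 1,000,000,000,000 = 21.32 TB

21.32 TB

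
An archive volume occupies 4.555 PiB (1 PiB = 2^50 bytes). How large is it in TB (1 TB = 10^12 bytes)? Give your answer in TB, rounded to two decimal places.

4.555 PiB × 1,125,899,906,842,624 bytes/PiB = 5,128,474,075,668,152.32 bytes
1 TB = 1,000,000,000,000 bytes
5,128,474,075,668,152.32 / 1,000,000,000,000 = 5,128.47 TB

5,128.47 TB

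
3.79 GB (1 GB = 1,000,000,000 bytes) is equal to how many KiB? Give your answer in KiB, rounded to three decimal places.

3,701,171.875 KiB

3.79 GB × 1,000,000,000 bytes/GB = 3,790,000,000 bytes
1 KiB = 2^10 bytes = 1,024 bytes
3,790,000,000 / 1,024 = 3,701,171.875 KiB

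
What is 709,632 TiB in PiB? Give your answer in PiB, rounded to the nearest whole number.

693 PiB

709,632 TiB × 1,099,511,627,776 bytes/TiB = 780,248,635,441,938,432 bytes
1 PiB = 1,125,899,906,842,624 bytes
780,248,635,441,938,432 / 1,125,899,906,842,624 = 693 PiB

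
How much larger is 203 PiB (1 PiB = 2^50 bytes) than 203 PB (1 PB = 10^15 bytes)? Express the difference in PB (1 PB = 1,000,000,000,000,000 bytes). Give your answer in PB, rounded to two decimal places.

203 PiB = 203 × 1,125,899,906,842,624 = 228,557,681,089,052,672 bytes
203 PB = 203 × 1,000,000,000,000,000 = 203,000,000,000,000,000 bytes
difference = 25,557,681,089,052,672 bytes
25,557,681,089,052,672 / 1,000,000,000,000,000 = 25.56 PB

25.56 PB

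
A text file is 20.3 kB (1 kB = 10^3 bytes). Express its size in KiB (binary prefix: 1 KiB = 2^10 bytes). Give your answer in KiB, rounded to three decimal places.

20.3 kB = 20.3 × 10^3 bytes = 20,300 bytes
1 KiB = 1,024 bytes
20,300 / 1,024 = 19.824 KiB

19.824 KiB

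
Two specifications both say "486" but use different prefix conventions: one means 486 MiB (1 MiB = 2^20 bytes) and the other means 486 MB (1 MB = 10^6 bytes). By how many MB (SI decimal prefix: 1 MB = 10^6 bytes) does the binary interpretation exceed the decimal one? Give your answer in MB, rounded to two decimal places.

486 MiB = 486 × 1,048,576 = 509,607,936 bytes
486 MB = 486 × 1,000,000 = 486,000,000 bytes
difference = 23,607,936 bytes
23,607,936 / 1,000,000 = 23.61 MB

23.61 MB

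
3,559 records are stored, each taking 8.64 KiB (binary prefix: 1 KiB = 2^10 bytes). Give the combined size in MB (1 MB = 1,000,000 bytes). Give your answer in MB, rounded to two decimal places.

Total = 3,559 × 8.64 KiB = 30749.76 KiB
= 30749.76 × 1,024 bytes = 31,487,754.24 bytes
1 MB = 1,000,000 bytes
31,487,754.24 / 1,000,000 = 31.49 MB

31.49 MB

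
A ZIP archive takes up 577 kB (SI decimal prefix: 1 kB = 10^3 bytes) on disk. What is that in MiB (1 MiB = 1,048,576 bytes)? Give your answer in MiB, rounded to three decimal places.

577 kB × 1,000 bytes/kB = 577,000 bytes
1 MiB = 1,048,576 bytes
577,000 / 1,048,576 = 0.550 MiB

0.550 MiB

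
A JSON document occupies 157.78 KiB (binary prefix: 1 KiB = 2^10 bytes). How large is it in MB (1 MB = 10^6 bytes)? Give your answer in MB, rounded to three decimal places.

157.78 KiB × 1,024 bytes/KiB = 161,566.72 bytes
1 MB = 10^6 bytes = 1,000,000 bytes
161,566.72 / 1,000,000 = 0.162 MB

0.162 MB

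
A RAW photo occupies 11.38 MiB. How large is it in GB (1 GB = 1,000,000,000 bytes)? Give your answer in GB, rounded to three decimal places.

11.38 MiB = 11.38 × 2^20 bytes = 11,932,794.88 bytes
1 GB = 1,000,000,000 bytes
11,932,794.88 / 1,000,000,000 = 0.012 GB

0.012 GB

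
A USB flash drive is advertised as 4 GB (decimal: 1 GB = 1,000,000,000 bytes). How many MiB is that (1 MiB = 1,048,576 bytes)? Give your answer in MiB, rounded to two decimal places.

4 GB = 4 × 10^9 bytes = 4,000,000,000 bytes
1 MiB = 2^20 bytes = 1,048,576 bytes
4,000,000,000 / 1,048,576 = 3,814.70 MiB

3,814.70 MiB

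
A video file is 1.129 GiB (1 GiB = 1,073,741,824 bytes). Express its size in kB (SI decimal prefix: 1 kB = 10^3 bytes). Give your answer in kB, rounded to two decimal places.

1.129 GiB × 1,073,741,824 bytes/GiB = 1,212,254,519.296 bytes
1 kB = 10^3 bytes = 1,000 bytes
1,212,254,519.296 / 1,000 = 1,212,254.52 kB

1,212,254.52 kB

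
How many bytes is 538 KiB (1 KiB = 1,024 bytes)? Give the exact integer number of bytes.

538 × 1,024 = 550,912 bytes

550,912 bytes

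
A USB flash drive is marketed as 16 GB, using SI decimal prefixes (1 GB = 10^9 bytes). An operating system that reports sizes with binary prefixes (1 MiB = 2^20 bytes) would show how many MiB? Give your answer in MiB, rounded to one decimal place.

16 GB = 16 × 10^9 bytes = 16,000,000,000 bytes
1 MiB = 1,048,576 bytes
16,000,000,000 / 1,048,576 = 15,258.8 MiB

15,258.8 MiB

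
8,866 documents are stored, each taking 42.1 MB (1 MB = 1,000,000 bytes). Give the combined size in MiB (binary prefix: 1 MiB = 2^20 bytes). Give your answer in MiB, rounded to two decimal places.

355,967.14 MiB

Total = 8,866 × 42.1 MB = 373258.6 MB
= 373258.6 × 1,000,000 bytes = 373,258,600,000 bytes
1 MiB = 1,048,576 bytes
373,258,600,000 / 1,048,576 = 355,967.14 MiB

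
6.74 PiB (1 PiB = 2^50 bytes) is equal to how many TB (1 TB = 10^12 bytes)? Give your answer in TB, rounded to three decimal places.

6.74 PiB = 6.74 × 2^50 bytes = 7,588,565,372,119,285.76 bytes
1 TB = 10^12 bytes = 1,000,000,000,000 bytes
7,588,565,372,119,285.76 / 1,000,000,000,000 = 7,588.565 TB

7,588.565 TB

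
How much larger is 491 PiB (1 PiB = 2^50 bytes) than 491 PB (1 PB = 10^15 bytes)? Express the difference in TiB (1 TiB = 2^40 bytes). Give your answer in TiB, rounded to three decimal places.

56,222.101 TiB

491 PiB = 491 × 1,125,899,906,842,624 = 552,816,854,259,728,384 bytes
491 PB = 491 × 1,000,000,000,000,000 = 491,000,000,000,000,000 bytes
difference = 61,816,854,259,728,384 bytes
61,816,854,259,728,384 / 1,099,511,627,776 = 56,222.101 TiB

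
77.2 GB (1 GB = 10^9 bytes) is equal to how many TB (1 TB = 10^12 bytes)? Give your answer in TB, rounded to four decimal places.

77.2 GB × 1,000,000,000 bytes/GB = 77,200,000,000 bytes
1 TB = 10^12 bytes = 1,000,000,000,000 bytes
77,200,000,000 / 1,000,000,000,000 = 0.0772 TB

0.0772 TB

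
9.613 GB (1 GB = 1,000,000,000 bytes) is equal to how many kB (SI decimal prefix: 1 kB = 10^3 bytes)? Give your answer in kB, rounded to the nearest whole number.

9,613,000 kB

9.613 GB = 9.613 × 10^9 bytes = 9,613,000,000 bytes
1 kB = 10^3 bytes = 1,000 bytes
9,613,000,000 / 1,000 = 9,613,000 kB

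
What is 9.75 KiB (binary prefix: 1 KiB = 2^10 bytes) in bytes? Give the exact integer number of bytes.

9,984 bytes

9.75 × 1,024 = 9,984 bytes  (1 KiB = 2^10 bytes)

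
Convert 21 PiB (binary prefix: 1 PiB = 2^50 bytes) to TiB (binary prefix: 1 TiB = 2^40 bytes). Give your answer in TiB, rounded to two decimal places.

21,504.00 TiB

21 PiB = 21 × 2^50 bytes = 23,643,898,043,695,104 bytes
1 TiB = 2^40 bytes = 1,099,511,627,776 bytes
23,643,898,043,695,104 / 1,099,511,627,776 = 21,504.00 TiB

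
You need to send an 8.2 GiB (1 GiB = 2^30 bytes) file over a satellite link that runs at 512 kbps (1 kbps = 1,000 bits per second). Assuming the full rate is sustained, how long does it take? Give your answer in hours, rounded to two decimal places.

38.21 hours

8.2 GiB = 8,804,682,956.8 bytes = 70,437,463,654.4 bits
512 kbps = 512,000 bits/s
time = 70,437,463,654.4 / 512,000 = 137,573.1712 s
137,573.1712 s / 3600 = 38.21 hours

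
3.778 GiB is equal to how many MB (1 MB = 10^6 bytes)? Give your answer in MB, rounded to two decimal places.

3.778 GiB = 3.778 × 2^30 bytes = 4,056,596,611.072 bytes
1 MB = 1,000,000 bytes
4,056,596,611.072 / 1,000,000 = 4,056.60 MB

4,056.60 MB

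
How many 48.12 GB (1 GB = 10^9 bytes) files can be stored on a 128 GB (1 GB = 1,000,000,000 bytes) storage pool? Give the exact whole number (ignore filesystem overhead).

2

Capacity: 128 GB = 128,000,000,000 bytes
Per item: 48.12 GB = 48,120,000,000 bytes
⌊128,000,000,000 / 48,120,000,000⌋ = 2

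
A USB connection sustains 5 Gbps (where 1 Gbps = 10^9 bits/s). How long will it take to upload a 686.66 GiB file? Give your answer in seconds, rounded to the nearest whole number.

1,180 seconds

686.66 GiB = 737,295,560,867.84 bytes = 5,898,364,486,942.72 bits
5 Gbps = 5,000,000,000 bits/s
time = 5,898,364,486,942.72 / 5,000,000,000 = 1,180 s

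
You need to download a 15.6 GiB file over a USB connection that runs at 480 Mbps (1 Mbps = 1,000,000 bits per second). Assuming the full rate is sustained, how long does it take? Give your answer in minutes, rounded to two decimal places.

15.6 GiB = 16,750,372,454.4 bytes = 134,002,979,635.2 bits
480 Mbps = 480,000,000 bits/s
time = 134,002,979,635.2 / 480,000,000 = 279.173 s
279.173 s / 60 = 4.65 minutes

4.65 minutes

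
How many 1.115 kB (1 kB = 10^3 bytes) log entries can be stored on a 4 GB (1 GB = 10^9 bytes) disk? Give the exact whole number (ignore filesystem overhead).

Capacity: 4 GB = 4,000,000,000 bytes
Per item: 1.115 kB = 1,115 bytes
⌊4,000,000,000 / 1,115⌋ = 3,587,443

3,587,443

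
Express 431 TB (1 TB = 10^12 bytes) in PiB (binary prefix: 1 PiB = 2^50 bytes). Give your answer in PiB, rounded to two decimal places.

431 TB = 431 × 10^12 bytes = 431,000,000,000,000 bytes
1 PiB = 1,125,899,906,842,624 bytes
431,000,000,000,000 / 1,125,899,906,842,624 = 0.38 PiB

0.38 PiB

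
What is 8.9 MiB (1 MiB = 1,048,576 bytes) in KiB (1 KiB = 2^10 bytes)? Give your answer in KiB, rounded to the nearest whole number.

8.9 MiB = 8.9 × 2^20 bytes = 9,332,326.4 bytes
1 KiB = 1,024 bytes
9,332,326.4 / 1,024 = 9,114 KiB

9,114 KiB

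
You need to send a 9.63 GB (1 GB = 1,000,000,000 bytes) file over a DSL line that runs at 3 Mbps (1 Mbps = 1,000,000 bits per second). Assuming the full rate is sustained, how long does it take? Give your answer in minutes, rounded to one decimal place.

9.63 GB = 9,630,000,000 bytes = 77,040,000,000 bits
3 Mbps = 3,000,000 bits/s
time = 77,040,000,000 / 3,000,000 = 25,680.00 s
25,680.00 s / 60 = 428.0 minutes

428.0 minutes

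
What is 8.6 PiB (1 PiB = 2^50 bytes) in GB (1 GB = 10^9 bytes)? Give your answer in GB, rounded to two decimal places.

9,682,739.20 GB

8.6 PiB × 1,125,899,906,842,624 bytes/PiB = 9,682,739,198,846,566.4 bytes
1 GB = 10^9 bytes = 1,000,000,000 bytes
9,682,739,198,846,566.4 / 1,000,000,000 = 9,682,739.20 GB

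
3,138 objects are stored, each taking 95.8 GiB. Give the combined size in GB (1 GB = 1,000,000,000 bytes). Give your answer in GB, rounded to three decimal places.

Total = 3,138 × 95.8 GiB = 300620.4 GiB
= 300620.4 × 1,073,741,824 bytes = 322,788,696,627,609.6 bytes
1 GB = 1,000,000,000 bytes
322,788,696,627,609.6 / 1,000,000,000 = 322,788.697 GB

322,788.697 GB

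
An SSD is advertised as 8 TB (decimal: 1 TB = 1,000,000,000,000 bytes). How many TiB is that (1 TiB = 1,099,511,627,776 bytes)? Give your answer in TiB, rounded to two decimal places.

7.28 TiB

8 TB = 8 × 10^12 bytes = 8,000,000,000,000 bytes
1 TiB = 1,099,511,627,776 bytes
8,000,000,000,000 / 1,099,511,627,776 = 7.28 TiB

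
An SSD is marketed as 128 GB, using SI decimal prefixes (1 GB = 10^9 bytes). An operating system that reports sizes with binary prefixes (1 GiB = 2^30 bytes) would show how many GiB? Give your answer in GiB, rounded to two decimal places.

128 GB × 1,000,000,000 bytes/GB = 128,000,000,000 bytes
1 GiB = 2^30 bytes = 1,073,741,824 bytes
128,000,000,000 / 1,073,741,824 = 119.21 GiB

119.21 GiB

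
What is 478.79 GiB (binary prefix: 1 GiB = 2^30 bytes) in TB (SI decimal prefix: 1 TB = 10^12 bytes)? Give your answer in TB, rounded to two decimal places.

0.51 TB

478.79 GiB = 478.79 × 2^30 bytes = 514,096,847,912.96 bytes
1 TB = 10^12 bytes = 1,000,000,000,000 bytes
514,096,847,912.96 / 1,000,000,000,000 = 0.51 TB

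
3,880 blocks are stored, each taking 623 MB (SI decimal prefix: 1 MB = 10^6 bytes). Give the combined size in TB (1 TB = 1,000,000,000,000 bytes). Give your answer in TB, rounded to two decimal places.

2.42 TB

Total = 3,880 × 623 MB = 2,417,240 MB
= 2,417,240 × 1,000,000 bytes = 2,417,240,000,000 bytes
1 TB = 1,000,000,000,000 bytes
2,417,240,000,000 / 1,000,000,000,000 = 2.42 TB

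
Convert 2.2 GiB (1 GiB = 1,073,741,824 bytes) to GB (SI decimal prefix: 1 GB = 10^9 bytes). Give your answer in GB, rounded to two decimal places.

2.36 GB

2.2 GiB = 2.2 × 2^30 bytes = 2,362,232,012.8 bytes
1 GB = 1,000,000,000 bytes
2,362,232,012.8 / 1,000,000,000 = 2.36 GB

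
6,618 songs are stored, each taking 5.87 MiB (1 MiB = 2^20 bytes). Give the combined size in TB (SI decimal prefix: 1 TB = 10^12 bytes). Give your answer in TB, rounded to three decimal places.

0.041 TB

Total = 6,618 × 5.87 MiB = 38847.66 MiB
= 38847.66 × 1,048,576 bytes = 40,734,723,932.16 bytes
1 TB = 1,000,000,000,000 bytes
40,734,723,932.16 / 1,000,000,000,000 = 0.041 TB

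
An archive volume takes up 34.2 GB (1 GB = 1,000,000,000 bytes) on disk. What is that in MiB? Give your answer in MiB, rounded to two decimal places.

32,615.66 MiB

34.2 GB = 34.2 × 10^9 bytes = 34,200,000,000 bytes
1 MiB = 1,048,576 bytes
34,200,000,000 / 1,048,576 = 32,615.66 MiB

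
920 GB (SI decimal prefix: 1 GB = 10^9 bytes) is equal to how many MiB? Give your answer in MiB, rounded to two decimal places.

920 GB = 920 × 10^9 bytes = 920,000,000,000 bytes
1 MiB = 1,048,576 bytes
920,000,000,000 / 1,048,576 = 877,380.37 MiB

877,380.37 MiB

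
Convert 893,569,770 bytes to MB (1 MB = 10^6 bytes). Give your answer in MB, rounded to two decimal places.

893,569,770 bytes given.
1 MB = 1,000,000 bytes
893,569,770 / 1,000,000 = 893.57 MB

893.57 MB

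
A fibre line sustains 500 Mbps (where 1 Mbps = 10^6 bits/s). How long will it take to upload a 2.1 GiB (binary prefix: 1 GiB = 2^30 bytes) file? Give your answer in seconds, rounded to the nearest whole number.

36 seconds

2.1 GiB = 2,254,857,830.4 bytes = 18,038,862,643.2 bits
500 Mbps = 500,000,000 bits/s
time = 18,038,862,643.2 / 500,000,000 = 36 s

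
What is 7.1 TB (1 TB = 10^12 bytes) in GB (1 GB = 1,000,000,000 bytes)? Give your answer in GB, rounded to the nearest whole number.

7.1 TB × 1,000,000,000,000 bytes/TB = 7,100,000,000,000 bytes
1 GB = 1,000,000,000 bytes
7,100,000,000,000 / 1,000,000,000 = 7,100 GB

7,100 GB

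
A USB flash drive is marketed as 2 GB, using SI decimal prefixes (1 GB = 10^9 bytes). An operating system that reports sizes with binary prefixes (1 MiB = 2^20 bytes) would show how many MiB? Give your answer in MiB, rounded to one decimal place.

2 GB = 2 × 10^9 bytes = 2,000,000,000 bytes
1 MiB = 2^20 bytes = 1,048,576 bytes
2,000,000,000 / 1,048,576 = 1,907.3 MiB

1,907.3 MiB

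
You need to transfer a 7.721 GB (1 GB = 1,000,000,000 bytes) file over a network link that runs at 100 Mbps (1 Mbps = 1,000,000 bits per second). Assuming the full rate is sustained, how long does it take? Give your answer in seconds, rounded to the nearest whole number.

618 seconds

7.721 GB = 7,721,000,000 bytes = 61,768,000,000 bits
100 Mbps = 100,000,000 bits/s
time = 61,768,000,000 / 100,000,000 = 618 s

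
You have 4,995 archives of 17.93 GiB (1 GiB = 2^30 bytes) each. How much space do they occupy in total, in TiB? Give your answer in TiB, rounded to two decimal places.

Total = 4,995 × 17.93 GiB = 89560.35 GiB
= 89560.35 × 1,073,741,824 bytes = 96,164,693,567,078.4 bytes
1 TiB = 1,099,511,627,776 bytes
96,164,693,567,078.4 / 1,099,511,627,776 = 87.46 TiB

87.46 TiB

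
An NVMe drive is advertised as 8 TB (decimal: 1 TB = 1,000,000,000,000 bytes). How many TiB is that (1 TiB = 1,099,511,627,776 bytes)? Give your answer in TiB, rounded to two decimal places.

7.28 TiB

8 TB × 1,000,000,000,000 bytes/TB = 8,000,000,000,000 bytes
1 TiB = 1,099,511,627,776 bytes
8,000,000,000,000 / 1,099,511,627,776 = 7.28 TiB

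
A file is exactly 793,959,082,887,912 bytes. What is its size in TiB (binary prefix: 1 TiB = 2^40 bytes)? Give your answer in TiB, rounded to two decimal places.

793,959,082,887,912 bytes given.
1 TiB = 1,099,511,627,776 bytes
793,959,082,887,912 / 1,099,511,627,776 = 722.10 TiB

722.10 TiB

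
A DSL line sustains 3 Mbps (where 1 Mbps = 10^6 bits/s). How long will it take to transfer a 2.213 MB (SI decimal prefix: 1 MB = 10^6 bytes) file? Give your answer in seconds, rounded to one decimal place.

2.213 MB = 2,213,000 bytes = 17,704,000 bits
3 Mbps = 3,000,000 bits/s
time = 17,704,000 / 3,000,000 = 5.9 s

5.9 seconds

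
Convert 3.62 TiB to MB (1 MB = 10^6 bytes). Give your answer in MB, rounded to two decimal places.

3.62 TiB = 3.62 × 2^40 bytes = 3,980,232,092,549.12 bytes
1 MB = 10^6 bytes = 1,000,000 bytes
3,980,232,092,549.12 / 1,000,000 = 3,980,232.09 MB

3,980,232.09 MB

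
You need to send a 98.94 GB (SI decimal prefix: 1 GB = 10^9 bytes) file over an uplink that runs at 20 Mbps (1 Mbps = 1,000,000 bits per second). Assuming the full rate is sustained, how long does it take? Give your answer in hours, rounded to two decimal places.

10.99 hours

98.94 GB = 98,940,000,000 bytes = 791,520,000,000 bits
20 Mbps = 20,000,000 bits/s
time = 791,520,000,000 / 20,000,000 = 39,576.0000 s
39,576.0000 s / 3600 = 10.99 hours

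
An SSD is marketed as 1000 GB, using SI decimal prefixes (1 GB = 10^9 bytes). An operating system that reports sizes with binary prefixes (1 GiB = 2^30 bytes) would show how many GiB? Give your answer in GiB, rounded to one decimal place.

1000 GB = 1000 × 10^9 bytes = 1,000,000,000,000 bytes
1 GiB = 2^30 bytes = 1,073,741,824 bytes
1,000,000,000,000 / 1,073,741,824 = 931.3 GiB

931.3 GiB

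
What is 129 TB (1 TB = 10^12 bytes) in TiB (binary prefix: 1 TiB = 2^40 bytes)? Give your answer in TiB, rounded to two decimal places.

129 TB × 1,000,000,000,000 bytes/TB = 129,000,000,000,000 bytes
1 TiB = 2^40 bytes = 1,099,511,627,776 bytes
129,000,000,000,000 / 1,099,511,627,776 = 117.32 TiB

117.32 TiB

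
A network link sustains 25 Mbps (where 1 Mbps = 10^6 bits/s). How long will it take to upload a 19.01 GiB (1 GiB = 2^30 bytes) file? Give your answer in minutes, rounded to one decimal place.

108.9 minutes

19.01 GiB = 20,411,832,074.24 bytes = 163,294,656,593.92 bits
25 Mbps = 25,000,000 bits/s
time = 163,294,656,593.92 / 25,000,000 = 6,531.79 s
6,531.79 s / 60 = 108.9 minutes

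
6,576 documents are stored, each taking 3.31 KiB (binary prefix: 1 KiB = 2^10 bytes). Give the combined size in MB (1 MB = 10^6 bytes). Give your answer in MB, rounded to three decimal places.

22.289 MB

Total = 6,576 × 3.31 KiB = 21766.56 KiB
= 21766.56 × 1,024 bytes = 22,288,957.44 bytes
1 MB = 1,000,000 bytes
22,288,957.44 / 1,000,000 = 22.289 MB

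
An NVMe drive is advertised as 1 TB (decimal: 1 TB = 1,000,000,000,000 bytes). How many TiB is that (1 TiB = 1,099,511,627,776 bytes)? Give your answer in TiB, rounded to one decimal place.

1 TB = 1 × 10^12 bytes = 1,000,000,000,000 bytes
1 TiB = 2^40 bytes = 1,099,511,627,776 bytes
1,000,000,000,000 / 1,099,511,627,776 = 0.9 TiB

0.9 TiB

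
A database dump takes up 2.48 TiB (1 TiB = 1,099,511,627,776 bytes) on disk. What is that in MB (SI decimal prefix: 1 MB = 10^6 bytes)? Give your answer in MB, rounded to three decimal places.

2,726,788.837 MB

2.48 TiB = 2.48 × 2^40 bytes = 2,726,788,836,884.48 bytes
1 MB = 1,000,000 bytes
2,726,788,836,884.48 / 1,000,000 = 2,726,788.837 MB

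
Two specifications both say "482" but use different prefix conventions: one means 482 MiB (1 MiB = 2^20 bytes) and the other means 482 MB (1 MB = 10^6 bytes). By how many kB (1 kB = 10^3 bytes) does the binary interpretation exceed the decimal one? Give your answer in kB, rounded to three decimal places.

482 MiB = 482 × 1,048,576 = 505,413,632 bytes
482 MB = 482 × 1,000,000 = 482,000,000 bytes
difference = 23,413,632 bytes
23,413,632 / 1,000 = 23,413.632 kB

23,413.632 kB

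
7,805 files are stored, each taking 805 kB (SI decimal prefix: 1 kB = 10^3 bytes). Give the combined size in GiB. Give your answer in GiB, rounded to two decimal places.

5.85 GiB

Total = 7,805 × 805 kB = 6,283,025 kB
= 6,283,025 × 1,000 bytes = 6,283,025,000 bytes
1 GiB = 1,073,741,824 bytes
6,283,025,000 / 1,073,741,824 = 5.85 GiB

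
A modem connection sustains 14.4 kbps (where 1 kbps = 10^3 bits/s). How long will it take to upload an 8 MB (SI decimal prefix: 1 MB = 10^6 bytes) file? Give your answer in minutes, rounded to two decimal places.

8 MB = 8,000,000 bytes = 64,000,000 bits
14.4 kbps = 14,400 bits/s
time = 64,000,000 / 14,400 = 4,444.444 s
4,444.444 s / 60 = 74.07 minutes

74.07 minutes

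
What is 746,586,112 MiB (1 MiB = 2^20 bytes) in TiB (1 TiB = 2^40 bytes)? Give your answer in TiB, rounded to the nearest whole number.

746,586,112 MiB × 1,048,576 bytes/MiB = 782,852,278,976,512 bytes
1 TiB = 1,099,511,627,776 bytes
782,852,278,976,512 / 1,099,511,627,776 = 712 TiB

712 TiB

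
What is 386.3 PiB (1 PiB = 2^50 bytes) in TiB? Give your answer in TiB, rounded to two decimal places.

395,571.20 TiB

386.3 PiB = 386.3 × 2^50 bytes = 434,935,134,013,305,651.2 bytes
1 TiB = 1,099,511,627,776 bytes
434,935,134,013,305,651.2 / 1,099,511,627,776 = 395,571.20 TiB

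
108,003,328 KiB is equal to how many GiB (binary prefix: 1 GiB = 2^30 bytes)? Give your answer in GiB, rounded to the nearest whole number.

103 GiB

108,003,328 KiB = 108,003,328 × 2^10 bytes = 110,595,407,872 bytes
1 GiB = 1,073,741,824 bytes
110,595,407,872 / 1,073,741,824 = 103 GiB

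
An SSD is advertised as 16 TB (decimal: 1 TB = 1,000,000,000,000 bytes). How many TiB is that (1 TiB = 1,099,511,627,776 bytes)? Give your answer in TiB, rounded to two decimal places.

14.55 TiB

16 TB × 1,000,000,000,000 bytes/TB = 16,000,000,000,000 bytes
1 TiB = 2^40 bytes = 1,099,511,627,776 bytes
16,000,000,000,000 / 1,099,511,627,776 = 14.55 TiB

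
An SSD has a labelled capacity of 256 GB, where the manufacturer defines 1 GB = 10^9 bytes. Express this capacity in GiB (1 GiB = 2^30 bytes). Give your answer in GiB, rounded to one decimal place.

238.4 GiB

256 GB × 1,000,000,000 bytes/GB = 256,000,000,000 bytes
1 GiB = 2^30 bytes = 1,073,741,824 bytes
256,000,000,000 / 1,073,741,824 = 238.4 GiB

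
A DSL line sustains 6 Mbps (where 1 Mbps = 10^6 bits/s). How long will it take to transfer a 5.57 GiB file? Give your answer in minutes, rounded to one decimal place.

132.9 minutes

5.57 GiB = 5,980,741,959.68 bytes = 47,845,935,677.44 bits
6 Mbps = 6,000,000 bits/s
time = 47,845,935,677.44 / 6,000,000 = 7,974.32 s
7,974.32 s / 60 = 132.9 minutes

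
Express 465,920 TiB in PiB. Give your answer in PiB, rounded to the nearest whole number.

455 PiB

465,920 TiB = 465,920 × 2^40 bytes = 512,284,457,613,393,920 bytes
1 PiB = 1,125,899,906,842,624 bytes
512,284,457,613,393,920 / 1,125,899,906,842,624 = 455 PiB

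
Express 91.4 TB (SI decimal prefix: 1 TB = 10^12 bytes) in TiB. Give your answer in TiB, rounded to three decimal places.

83.128 TiB

91.4 TB = 91.4 × 10^12 bytes = 91,400,000,000,000 bytes
1 TiB = 2^40 bytes = 1,099,511,627,776 bytes
91,400,000,000,000 / 1,099,511,627,776 = 83.128 TiB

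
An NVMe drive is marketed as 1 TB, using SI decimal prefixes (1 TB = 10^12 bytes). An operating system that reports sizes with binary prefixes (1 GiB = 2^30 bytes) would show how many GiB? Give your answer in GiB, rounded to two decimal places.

1 TB × 1,000,000,000,000 bytes/TB = 1,000,000,000,000 bytes
1 GiB = 2^30 bytes = 1,073,741,824 bytes
1,000,000,000,000 / 1,073,741,824 = 931.32 GiB

931.32 GiB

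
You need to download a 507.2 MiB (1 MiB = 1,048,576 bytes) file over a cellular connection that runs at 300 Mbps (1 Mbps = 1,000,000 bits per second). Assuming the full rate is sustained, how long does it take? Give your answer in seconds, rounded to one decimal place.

14.2 seconds

507.2 MiB = 531,837,747.2 bytes = 4,254,701,977.6 bits
300 Mbps = 300,000,000 bits/s
time = 4,254,701,977.6 / 300,000,000 = 14.2 s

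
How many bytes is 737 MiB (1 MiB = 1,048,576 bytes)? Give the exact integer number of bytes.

737 × 1,048,576 = 772,800,512 bytes

772,800,512 bytes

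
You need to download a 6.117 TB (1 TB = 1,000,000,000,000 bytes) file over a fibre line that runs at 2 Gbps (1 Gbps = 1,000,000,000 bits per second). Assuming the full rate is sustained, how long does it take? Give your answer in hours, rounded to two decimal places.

6.117 TB = 6,117,000,000,000 bytes = 48,936,000,000,000 bits
2 Gbps = 2,000,000,000 bits/s
time = 48,936,000,000,000 / 2,000,000,000 = 24,468.0000 s
24,468.0000 s / 3600 = 6.80 hours

6.80 hours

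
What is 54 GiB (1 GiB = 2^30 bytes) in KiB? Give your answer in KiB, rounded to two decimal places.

54 GiB × 1,073,741,824 bytes/GiB = 57,982,058,496 bytes
1 KiB = 1,024 bytes
57,982,058,496 / 1,024 = 56,623,104.00 KiB

56,623,104.00 KiB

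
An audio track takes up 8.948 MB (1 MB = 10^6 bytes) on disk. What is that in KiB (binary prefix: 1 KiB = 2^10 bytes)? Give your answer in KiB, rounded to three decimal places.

8,738.281 KiB

8.948 MB × 1,000,000 bytes/MB = 8,948,000 bytes
1 KiB = 1,024 bytes
8,948,000 / 1,024 = 8,738.281 KiB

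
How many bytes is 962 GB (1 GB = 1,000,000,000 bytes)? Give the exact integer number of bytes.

962,000,000,000 bytes

962 × 1,000,000,000 = 962,000,000,000 bytes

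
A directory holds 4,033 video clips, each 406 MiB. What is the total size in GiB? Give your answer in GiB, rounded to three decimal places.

1,599.021 GiB

Total = 4,033 × 406 MiB = 1,637,398 MiB
= 1,637,398 × 1,048,576 bytes = 1,716,936,245,248 bytes
1 GiB = 1,073,741,824 bytes
1,716,936,245,248 / 1,073,741,824 = 1,599.021 GiB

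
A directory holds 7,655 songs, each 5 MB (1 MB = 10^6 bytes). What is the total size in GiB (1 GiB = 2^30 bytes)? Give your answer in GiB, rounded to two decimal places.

Total = 7,655 × 5 MB = 38,275 MB
= 38,275 × 1,000,000 bytes = 38,275,000,000 bytes
1 GiB = 1,073,741,824 bytes
38,275,000,000 / 1,073,741,824 = 35.65 GiB

35.65 GiB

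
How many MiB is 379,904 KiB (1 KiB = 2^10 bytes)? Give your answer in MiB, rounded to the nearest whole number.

371 MiB

379,904 KiB = 379,904 × 2^10 bytes = 389,021,696 bytes
1 MiB = 1,048,576 bytes
389,021,696 / 1,048,576 = 371 MiB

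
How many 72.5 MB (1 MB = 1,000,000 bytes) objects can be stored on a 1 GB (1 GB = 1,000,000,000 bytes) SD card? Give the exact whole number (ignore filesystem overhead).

13

Capacity: 1 GB = 1,000,000,000 bytes
Per item: 72.5 MB = 72,500,000 bytes
⌊1,000,000,000 / 72,500,000⌋ = 13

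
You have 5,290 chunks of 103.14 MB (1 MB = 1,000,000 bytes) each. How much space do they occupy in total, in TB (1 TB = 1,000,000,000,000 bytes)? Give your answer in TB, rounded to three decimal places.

0.546 TB

Total = 5,290 × 103.14 MB = 545610.6 MB
= 545610.6 × 1,000,000 bytes = 545,610,600,000 bytes
1 TB = 1,000,000,000,000 bytes
545,610,600,000 / 1,000,000,000,000 = 0.546 TB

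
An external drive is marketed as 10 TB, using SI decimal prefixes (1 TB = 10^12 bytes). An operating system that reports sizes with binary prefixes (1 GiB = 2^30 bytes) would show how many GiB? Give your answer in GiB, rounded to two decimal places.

10 TB × 1,000,000,000,000 bytes/TB = 10,000,000,000,000 bytes
1 GiB = 2^30 bytes = 1,073,741,824 bytes
10,000,000,000,000 / 1,073,741,824 = 9,313.23 GiB

9,313.23 GiB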